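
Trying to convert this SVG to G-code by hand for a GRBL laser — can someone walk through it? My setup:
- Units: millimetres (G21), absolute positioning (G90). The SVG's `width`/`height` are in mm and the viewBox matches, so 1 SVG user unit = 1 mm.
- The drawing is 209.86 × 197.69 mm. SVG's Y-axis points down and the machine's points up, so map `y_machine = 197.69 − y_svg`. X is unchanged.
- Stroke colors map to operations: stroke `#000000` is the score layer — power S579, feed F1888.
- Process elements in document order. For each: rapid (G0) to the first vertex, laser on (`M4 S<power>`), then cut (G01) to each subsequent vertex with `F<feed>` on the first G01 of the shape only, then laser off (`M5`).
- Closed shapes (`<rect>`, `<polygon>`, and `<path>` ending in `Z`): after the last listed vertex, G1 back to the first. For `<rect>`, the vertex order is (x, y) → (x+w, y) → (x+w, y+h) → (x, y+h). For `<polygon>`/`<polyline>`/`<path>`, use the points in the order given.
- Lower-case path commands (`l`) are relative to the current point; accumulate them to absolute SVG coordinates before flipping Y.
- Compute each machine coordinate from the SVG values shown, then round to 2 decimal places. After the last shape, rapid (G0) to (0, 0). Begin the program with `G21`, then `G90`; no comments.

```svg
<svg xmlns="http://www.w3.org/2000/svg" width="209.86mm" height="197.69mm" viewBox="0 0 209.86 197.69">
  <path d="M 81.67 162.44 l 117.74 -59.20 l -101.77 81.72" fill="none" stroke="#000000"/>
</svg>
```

Since the viewBox matches the mm dimensions, user units are millimetres directly. The only transform is the Y-flip y_m = 197.69 − y_svg.

Shape 1 is a open polyline drawn with `<path>`. Its stroke #000000 means score at S579, F1888. After flipping Y the toolpath is (81.67,35.25) → (199.41,94.45) → (97.64,12.73).

G21
G90
G0 X81.67 Y35.25
M4 S579
G01 X199.41 Y94.45 F1888
G01 X97.64 Y12.73
M5
G0 X0.00 Y0.00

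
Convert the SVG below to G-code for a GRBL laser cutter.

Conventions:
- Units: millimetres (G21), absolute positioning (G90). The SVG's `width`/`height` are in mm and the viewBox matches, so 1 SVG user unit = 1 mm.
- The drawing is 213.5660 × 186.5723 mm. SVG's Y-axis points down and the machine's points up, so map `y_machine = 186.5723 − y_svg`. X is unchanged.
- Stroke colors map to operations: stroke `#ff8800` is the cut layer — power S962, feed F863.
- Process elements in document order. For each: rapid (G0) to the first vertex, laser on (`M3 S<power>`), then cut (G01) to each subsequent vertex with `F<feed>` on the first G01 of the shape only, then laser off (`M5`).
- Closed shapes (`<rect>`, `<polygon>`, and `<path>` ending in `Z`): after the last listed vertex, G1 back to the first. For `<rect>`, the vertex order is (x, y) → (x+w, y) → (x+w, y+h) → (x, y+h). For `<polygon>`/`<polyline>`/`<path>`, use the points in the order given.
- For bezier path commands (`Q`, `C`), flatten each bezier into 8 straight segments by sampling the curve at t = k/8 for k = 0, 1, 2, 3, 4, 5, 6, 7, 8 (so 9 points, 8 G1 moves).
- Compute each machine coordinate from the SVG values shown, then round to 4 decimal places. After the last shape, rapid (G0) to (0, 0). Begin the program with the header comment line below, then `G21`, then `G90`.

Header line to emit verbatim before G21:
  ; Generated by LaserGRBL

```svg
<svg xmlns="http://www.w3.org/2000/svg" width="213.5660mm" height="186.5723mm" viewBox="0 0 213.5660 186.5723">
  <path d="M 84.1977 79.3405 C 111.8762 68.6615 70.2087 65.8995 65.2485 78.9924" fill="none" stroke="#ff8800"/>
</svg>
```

; Generated by LaserGRBL
G21
G90
G0 X84.1977 Y107.2318
M3 S962
G01 X91.5337 Y110.8498 F863
G01 X93.6113 Y113.6326
G01 X91.6733 Y115.4871
G01 X86.9626 Y116.3203
G01 X80.7220 Y116.0392
G01 X74.1942 Y114.5508
G01 X68.6221 Y111.7620
G01 X65.2485 Y107.5799
M5
G0 X0.0000 Y0.0000

Since the viewBox matches the mm dimensions, user units are millimetres directly. The only transform is the Y-flip y_m = 186.5723 − y_svg.

Shape 1 is a cubic bezier drawn with `<path>`. Its stroke #ff8800 means cut at S962, F863. After flipping Y the toolpath is (84.1977,107.2318) → (91.5337,110.8498) → (93.6113,113.6326) → (91.6733,115.4871) → (86.9626,116.3203) → (80.7220,116.0392) → (74.1942,114.5508) → (68.6221,111.7620) → (65.2485,107.5799).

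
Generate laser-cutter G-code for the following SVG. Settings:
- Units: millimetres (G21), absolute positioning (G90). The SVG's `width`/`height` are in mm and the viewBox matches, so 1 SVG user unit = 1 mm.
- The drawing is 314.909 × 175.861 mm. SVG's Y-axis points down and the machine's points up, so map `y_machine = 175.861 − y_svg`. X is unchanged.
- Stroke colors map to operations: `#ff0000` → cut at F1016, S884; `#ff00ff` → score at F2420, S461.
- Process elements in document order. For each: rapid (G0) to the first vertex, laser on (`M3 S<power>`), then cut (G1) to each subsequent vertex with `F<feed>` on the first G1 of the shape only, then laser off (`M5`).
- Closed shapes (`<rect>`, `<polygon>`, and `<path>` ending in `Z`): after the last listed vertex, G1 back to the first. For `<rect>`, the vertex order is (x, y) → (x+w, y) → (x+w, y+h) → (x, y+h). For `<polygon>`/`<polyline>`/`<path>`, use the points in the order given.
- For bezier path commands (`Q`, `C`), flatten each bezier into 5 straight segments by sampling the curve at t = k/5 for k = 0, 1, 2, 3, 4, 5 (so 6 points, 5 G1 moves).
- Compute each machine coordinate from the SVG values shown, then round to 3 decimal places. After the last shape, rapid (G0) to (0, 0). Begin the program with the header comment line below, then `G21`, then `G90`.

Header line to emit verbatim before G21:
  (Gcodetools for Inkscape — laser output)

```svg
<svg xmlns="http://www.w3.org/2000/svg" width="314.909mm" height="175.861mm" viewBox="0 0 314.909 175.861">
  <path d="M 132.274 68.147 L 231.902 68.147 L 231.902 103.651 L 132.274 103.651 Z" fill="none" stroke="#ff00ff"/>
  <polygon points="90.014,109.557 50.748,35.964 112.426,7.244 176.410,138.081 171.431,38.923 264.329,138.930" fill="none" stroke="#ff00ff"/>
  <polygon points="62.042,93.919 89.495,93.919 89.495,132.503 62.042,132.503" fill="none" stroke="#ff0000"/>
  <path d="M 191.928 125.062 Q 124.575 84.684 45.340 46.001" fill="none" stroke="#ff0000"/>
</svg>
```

viewBox `0 0 314.909 175.861` with mm width/height → 1 unit = 1 mm. Flip: y_m = 175.861 − y_svg.

**Shape 1** — `<path>` rectangle, stroke `#ff00ff` → score (S461, F2420). Machine vertices: (132.274,107.714) → (231.902,107.714) → (231.902,72.210) → (132.274,72.210) → (132.274,107.714). Closed: final G1 returns to the first vertex.

**Shape 2** — `<polygon>` closed polygon, stroke `#ff00ff` → score (S461, F2420). Machine vertices: (90.014,66.304) → (50.748,139.897) → (112.426,168.617) → (176.410,37.780) → (171.431,136.938) → (264.329,36.931) → (90.014,66.304). Closed: final G1 returns to the first vertex.

**Shape 3** — `<polygon>` rectangle, stroke `#ff0000` → cut (S884, F1016). Machine vertices: (62.042,81.942) → (89.495,81.942) → (89.495,43.358) → (62.042,43.358) → (62.042,81.942). Closed: final G1 returns to the first vertex.

**Shape 4** — `<path>` quadratic bezier, stroke `#ff0000` → cut (S884, F1016). Control points (SVG): P0=(191.928,125.062), P1=(124.575,84.684), P2=(45.340,46.001); sampled at t=k/5. Machine vertices: (191.928,50.799) → (164.512,66.882) → (136.144,82.830) → (106.827,98.642) → (76.559,114.319) → (45.340,129.860). Open path.

(Gcodetools for Inkscape — laser output)
G21
G90
G0 X132.274 Y107.714
M3 S461
G1 X231.902 Y107.714 F2420
G1 X231.902 Y72.210
G1 X132.274 Y72.210
G1 X132.274 Y107.714
M5
G0 X90.014 Y66.304
M3 S461
G1 X50.748 Y139.897 F2420
G1 X112.426 Y168.617
G1 X176.410 Y37.780
G1 X171.431 Y136.938
G1 X264.329 Y36.931
G1 X90.014 Y66.304
M5
G0 X62.042 Y81.942
M3 S884
G1 X89.495 Y81.942 F1016
G1 X89.495 Y43.358
G1 X62.042 Y43.358
G1 X62.042 Y81.942
M5
G0 X191.928 Y50.799
M3 S884
G1 X164.512 Y66.882 F1016
G1 X136.144 Y82.830
G1 X106.827 Y98.642
G1 X76.559 Y114.319
G1 X45.340 Y129.860
M5
G0 X0.000 Y0.000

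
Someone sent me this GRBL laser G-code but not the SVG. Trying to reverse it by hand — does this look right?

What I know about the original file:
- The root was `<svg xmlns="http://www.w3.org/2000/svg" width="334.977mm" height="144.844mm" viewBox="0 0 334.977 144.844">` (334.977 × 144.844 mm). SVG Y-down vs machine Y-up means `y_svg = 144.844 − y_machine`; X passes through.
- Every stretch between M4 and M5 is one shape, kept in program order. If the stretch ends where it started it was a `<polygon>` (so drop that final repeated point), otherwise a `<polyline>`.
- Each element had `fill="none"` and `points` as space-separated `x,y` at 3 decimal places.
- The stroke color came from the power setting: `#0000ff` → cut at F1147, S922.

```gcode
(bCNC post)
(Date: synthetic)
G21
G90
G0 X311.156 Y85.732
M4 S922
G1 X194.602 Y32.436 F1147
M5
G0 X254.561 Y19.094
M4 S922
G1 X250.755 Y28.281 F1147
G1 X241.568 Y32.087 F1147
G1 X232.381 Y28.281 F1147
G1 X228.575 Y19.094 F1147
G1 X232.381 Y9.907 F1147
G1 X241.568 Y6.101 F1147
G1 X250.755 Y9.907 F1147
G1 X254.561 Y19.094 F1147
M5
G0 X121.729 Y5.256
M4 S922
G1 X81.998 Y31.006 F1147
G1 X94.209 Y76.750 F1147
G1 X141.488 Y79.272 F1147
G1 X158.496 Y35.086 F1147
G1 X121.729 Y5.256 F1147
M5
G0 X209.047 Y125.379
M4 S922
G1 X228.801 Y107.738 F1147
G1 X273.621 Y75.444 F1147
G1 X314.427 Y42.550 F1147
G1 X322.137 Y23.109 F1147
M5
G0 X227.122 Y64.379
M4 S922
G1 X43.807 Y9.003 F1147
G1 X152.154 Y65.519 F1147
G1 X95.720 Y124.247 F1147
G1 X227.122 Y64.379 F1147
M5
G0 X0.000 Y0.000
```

<svg xmlns="http://www.w3.org/2000/svg" width="334.977mm" height="144.844mm" viewBox="0 0 334.977 144.844">
  <polyline points="311.156,59.112 194.602,112.408" fill="none" stroke="#0000ff"/>
  <polygon points="254.561,125.750 250.755,116.563 241.568,112.757 232.381,116.563 228.575,125.750 232.381,134.937 241.568,138.743 250.755,134.937" fill="none" stroke="#0000ff"/>
  <polygon points="121.729,139.588 81.998,113.838 94.209,68.094 141.488,65.572 158.496,109.758" fill="none" stroke="#0000ff"/>
  <polyline points="209.047,19.465 228.801,37.106 273.621,69.400 314.427,102.294 322.137,121.735" fill="none" stroke="#0000ff"/>
  <polygon points="227.122,80.465 43.807,135.841 152.154,79.325 95.720,20.597" fill="none" stroke="#0000ff"/>
</svg>

Each laser-on run becomes one SVG element. Flip Y back into SVG space with y_svg = 144.844 − y_machine. Every run uses S922, so all elements get stroke `#0000ff` (cut).

Run 1: The run is open, so emit a `<polyline>` with points (Y-flipped): 311.156,59.112 194.602,112.408.

Run 2: The run returns to its start, so emit a `<polygon>` with points (Y-flipped): 254.561,125.750 250.755,116.563 241.568,112.757 232.381,116.563 228.575,125.750 232.381,134.937 241.568,138.743 250.755,134.937.

Run 3: The run returns to its start, so emit a `<polygon>` with points (Y-flipped): 121.729,139.588 81.998,113.838 94.209,68.094 141.488,65.572 158.496,109.758.

Run 4: The run is open, so emit a `<polyline>` with points (Y-flipped): 209.047,19.465 228.801,37.106 273.621,69.400 314.427,102.294 322.137,121.735.

Run 5: The run returns to its start, so emit a `<polygon>` with points (Y-flipped): 227.122,80.465 43.807,135.841 152.154,79.325 95.720,20.597.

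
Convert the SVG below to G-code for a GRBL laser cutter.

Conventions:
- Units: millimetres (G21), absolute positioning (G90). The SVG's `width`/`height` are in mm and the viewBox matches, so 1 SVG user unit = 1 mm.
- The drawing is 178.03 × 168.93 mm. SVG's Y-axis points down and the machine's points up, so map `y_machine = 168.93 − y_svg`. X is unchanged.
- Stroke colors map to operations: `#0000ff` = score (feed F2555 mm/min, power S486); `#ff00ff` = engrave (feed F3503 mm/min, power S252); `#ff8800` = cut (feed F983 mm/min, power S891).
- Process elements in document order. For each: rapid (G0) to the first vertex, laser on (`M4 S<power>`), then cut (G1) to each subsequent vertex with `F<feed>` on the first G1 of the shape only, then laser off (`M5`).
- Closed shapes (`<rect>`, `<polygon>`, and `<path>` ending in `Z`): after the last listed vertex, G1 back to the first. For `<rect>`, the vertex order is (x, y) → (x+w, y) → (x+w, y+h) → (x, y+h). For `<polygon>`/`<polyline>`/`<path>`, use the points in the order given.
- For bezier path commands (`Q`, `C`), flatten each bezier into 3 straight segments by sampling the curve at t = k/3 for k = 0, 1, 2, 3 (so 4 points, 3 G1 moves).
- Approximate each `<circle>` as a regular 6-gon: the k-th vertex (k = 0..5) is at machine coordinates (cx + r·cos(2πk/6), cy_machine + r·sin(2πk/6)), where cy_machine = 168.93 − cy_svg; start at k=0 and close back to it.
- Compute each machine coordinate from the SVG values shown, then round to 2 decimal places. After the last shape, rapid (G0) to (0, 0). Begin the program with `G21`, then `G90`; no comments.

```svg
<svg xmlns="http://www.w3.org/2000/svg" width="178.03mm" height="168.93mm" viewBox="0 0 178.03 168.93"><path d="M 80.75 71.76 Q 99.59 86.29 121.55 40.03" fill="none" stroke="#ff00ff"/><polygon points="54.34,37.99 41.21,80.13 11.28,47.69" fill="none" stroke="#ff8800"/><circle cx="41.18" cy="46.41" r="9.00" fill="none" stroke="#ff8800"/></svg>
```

1 u = 1 mm; y_m = 168.93 − y.

[1] `<path>` quadratic bezier, #ff00ff→engrave S252 F3503: (80.75,97.17) → (93.66,94.24) → (107.26,104.81) → (121.55,128.90)

[2] `<polygon>` regular polygon, #ff8800→cut S891 F983: (54.34,130.94) → (41.21,88.80) → (11.28,121.24) → (54.34,130.94) (closed)

[3] `<circle>` circle, #ff8800→cut S891 F983: (50.18,122.52) → (45.68,130.31) → (36.68,130.31) → (32.18,122.52) → (36.68,114.73) → (45.68,114.73) → (50.18,122.52) (closed)

G21
G90
G0 X80.75 Y97.17
M4 S252
G1 X93.66 Y94.24 F3503
G1 X107.26 Y104.81
G1 X121.55 Y128.90
M5
G0 X54.34 Y130.94
M4 S891
G1 X41.21 Y88.80 F983
G1 X11.28 Y121.24
G1 X54.34 Y130.94
M5
G0 X50.18 Y122.52
M4 S891
G1 X45.68 Y130.31 F983
G1 X36.68 Y130.31
G1 X32.18 Y122.52
G1 X36.68 Y114.73
G1 X45.68 Y114.73
G1 X50.18 Y122.52
M5
G0 X0.00 Y0.00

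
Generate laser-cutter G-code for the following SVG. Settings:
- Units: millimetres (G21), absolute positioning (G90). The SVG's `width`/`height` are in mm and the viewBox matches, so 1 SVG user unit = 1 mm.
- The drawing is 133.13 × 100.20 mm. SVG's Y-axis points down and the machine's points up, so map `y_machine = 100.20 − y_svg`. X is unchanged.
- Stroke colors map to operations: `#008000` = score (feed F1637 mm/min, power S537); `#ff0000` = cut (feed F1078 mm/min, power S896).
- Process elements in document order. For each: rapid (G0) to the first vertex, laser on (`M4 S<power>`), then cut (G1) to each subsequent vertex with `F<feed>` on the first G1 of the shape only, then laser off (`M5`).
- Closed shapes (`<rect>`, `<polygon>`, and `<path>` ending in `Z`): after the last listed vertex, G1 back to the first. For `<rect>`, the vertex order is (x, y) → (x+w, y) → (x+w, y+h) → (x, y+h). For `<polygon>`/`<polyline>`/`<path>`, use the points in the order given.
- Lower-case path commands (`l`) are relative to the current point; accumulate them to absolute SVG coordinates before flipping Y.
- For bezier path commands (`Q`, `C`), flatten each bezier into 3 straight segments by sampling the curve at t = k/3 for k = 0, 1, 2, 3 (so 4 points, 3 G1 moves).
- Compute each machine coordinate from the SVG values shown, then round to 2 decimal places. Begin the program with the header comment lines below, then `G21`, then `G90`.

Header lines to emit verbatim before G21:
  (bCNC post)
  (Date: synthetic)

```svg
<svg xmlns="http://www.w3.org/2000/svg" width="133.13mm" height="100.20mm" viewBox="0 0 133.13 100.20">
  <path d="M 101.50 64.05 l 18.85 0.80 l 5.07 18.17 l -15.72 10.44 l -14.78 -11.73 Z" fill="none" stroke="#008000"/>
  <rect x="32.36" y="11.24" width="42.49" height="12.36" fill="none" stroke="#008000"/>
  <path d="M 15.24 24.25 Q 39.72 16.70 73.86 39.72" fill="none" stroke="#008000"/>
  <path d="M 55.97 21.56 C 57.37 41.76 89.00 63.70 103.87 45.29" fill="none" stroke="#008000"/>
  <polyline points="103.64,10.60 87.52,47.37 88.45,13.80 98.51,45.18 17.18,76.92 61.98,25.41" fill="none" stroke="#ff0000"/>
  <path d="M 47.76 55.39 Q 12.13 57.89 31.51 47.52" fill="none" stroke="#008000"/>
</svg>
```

(bCNC post)
(Date: synthetic)
G21
G90
G0 X101.50 Y36.15
M4 S537
G1 X120.35 Y35.35 F1637
G1 X125.42 Y17.18
G1 X109.70 Y6.74
G1 X94.92 Y18.47
G1 X101.50 Y36.15
M5
G0 X32.36 Y88.96
M4 S537
G1 X74.85 Y88.96 F1637
G1 X74.85 Y76.60
G1 X32.36 Y76.60
G1 X32.36 Y88.96
M5
G0 X15.24 Y75.95
M4 S537
G1 X32.63 Y77.59 F1637
G1 X52.17 Y72.43
G1 X73.86 Y60.48
M5
G0 X55.97 Y78.64
M4 S537
G1 X65.71 Y59.42 F1637
G1 X85.15 Y48.39
G1 X103.87 Y54.91
M5
G0 X103.64 Y89.60
M4 S896
G1 X87.52 Y52.83 F1078
G1 X88.45 Y86.40
G1 X98.51 Y55.02
G1 X17.18 Y23.28
G1 X61.98 Y74.79
M5
G0 X47.76 Y44.81
M4 S537
G1 X30.12 Y44.57 F1637
G1 X24.70 Y47.20
G1 X31.51 Y52.68
M5

Since the viewBox matches the mm dimensions, user units are millimetres directly. The only transform is the Y-flip y_m = 100.20 − y_svg.

Shape 1 is a regular polygon drawn with `<path>`. Its stroke #008000 means score at S537, F1637. After flipping Y the toolpath is (101.50,36.15) → (120.35,35.35) → (125.42,17.18) → (109.70,6.74) → (94.92,18.47) → (101.50,36.15), returning to the start.

Shape 2 is a rectangle drawn with `<rect>`. Its stroke #008000 means score at S537, F1637. After flipping Y the toolpath is (32.36,88.96) → (74.85,88.96) → (74.85,76.60) → (32.36,76.60) → (32.36,88.96), returning to the start.

Shape 3 is a quadratic bezier drawn with `<path>`. Its stroke #008000 means score at S537, F1637. After flipping Y the toolpath is (15.24,75.95) → (32.63,77.59) → (52.17,72.43) → (73.86,60.48).

Shape 4 is a cubic bezier drawn with `<path>`. Its stroke #008000 means score at S537, F1637. After flipping Y the toolpath is (55.97,78.64) → (65.71,59.42) → (85.15,48.39) → (103.87,54.91).

Shape 5 is a open polyline drawn with `<polyline>`. Its stroke #ff0000 means cut at S896, F1078. After flipping Y the toolpath is (103.64,89.60) → (87.52,52.83) → (88.45,86.40) → (98.51,55.02) → (17.18,23.28) → (61.98,74.79).

Shape 6 is a quadratic bezier drawn with `<path>`. Its stroke #008000 means score at S537, F1637. After flipping Y the toolpath is (47.76,44.81) → (30.12,44.57) → (24.70,47.20) → (31.51,52.68).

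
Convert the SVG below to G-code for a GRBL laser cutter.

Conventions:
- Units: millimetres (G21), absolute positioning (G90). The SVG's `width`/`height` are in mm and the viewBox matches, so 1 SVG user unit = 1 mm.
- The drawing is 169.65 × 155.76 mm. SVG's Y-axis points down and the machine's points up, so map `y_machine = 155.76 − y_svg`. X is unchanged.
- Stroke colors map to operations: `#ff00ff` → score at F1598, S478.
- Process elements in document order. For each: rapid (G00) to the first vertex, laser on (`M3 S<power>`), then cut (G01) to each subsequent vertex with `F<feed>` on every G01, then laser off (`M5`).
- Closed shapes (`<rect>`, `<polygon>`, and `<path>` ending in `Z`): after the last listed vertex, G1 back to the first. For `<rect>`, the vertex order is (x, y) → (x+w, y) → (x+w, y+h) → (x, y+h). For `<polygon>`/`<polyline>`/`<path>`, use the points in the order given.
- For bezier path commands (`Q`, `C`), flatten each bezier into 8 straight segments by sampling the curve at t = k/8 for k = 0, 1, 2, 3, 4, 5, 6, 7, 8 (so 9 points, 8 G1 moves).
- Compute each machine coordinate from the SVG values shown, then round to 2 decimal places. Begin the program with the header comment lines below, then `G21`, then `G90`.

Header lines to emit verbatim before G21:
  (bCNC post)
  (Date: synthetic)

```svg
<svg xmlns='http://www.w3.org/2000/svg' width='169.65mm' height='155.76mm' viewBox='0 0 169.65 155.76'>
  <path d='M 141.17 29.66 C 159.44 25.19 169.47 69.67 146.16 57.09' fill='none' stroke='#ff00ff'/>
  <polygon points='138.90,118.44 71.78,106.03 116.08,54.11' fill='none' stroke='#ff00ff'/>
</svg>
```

viewBox `0 0 169.65 155.76` with mm width/height → 1 unit = 1 mm. Flip: y_m = 155.76 − y_svg.

**Shape 1** — `<path>` cubic bezier, stroke `#ff00ff` → score (S478, F1598). Control points (SVG): P0=(141.17,29.66), P1=(159.44,25.19), P2=(169.47,69.67), P3=(146.16,57.09); sampled at t=k/8. Machine vertices: (141.17,126.10) → (147.59,125.69) → (152.94,121.93) → (156.92,116.07) → (159.26,109.34) → (159.64,103.00) → (157.78,98.28) → (153.39,96.42) → (146.16,98.67). Open path.

**Shape 2** — `<polygon>` regular polygon, stroke `#ff00ff` → score (S478, F1598). Machine vertices: (138.90,37.32) → (71.78,49.73) → (116.08,101.65) → (138.90,37.32). Closed: final G1 returns to the first vertex.

(bCNC post)
(Date: synthetic)
G21
G90
G00 X141.17 Y126.10
M3 S478
G01 X147.59 Y125.69 F1598
G01 X152.94 Y121.93 F1598
G01 X156.92 Y116.07 F1598
G01 X159.26 Y109.34 F1598
G01 X159.64 Y103.00 F1598
G01 X157.78 Y98.28 F1598
G01 X153.39 Y96.42 F1598
G01 X146.16 Y98.67 F1598
M5
G00 X138.90 Y37.32
M3 S478
G01 X71.78 Y49.73 F1598
G01 X116.08 Y101.65 F1598
G01 X138.90 Y37.32 F1598
M5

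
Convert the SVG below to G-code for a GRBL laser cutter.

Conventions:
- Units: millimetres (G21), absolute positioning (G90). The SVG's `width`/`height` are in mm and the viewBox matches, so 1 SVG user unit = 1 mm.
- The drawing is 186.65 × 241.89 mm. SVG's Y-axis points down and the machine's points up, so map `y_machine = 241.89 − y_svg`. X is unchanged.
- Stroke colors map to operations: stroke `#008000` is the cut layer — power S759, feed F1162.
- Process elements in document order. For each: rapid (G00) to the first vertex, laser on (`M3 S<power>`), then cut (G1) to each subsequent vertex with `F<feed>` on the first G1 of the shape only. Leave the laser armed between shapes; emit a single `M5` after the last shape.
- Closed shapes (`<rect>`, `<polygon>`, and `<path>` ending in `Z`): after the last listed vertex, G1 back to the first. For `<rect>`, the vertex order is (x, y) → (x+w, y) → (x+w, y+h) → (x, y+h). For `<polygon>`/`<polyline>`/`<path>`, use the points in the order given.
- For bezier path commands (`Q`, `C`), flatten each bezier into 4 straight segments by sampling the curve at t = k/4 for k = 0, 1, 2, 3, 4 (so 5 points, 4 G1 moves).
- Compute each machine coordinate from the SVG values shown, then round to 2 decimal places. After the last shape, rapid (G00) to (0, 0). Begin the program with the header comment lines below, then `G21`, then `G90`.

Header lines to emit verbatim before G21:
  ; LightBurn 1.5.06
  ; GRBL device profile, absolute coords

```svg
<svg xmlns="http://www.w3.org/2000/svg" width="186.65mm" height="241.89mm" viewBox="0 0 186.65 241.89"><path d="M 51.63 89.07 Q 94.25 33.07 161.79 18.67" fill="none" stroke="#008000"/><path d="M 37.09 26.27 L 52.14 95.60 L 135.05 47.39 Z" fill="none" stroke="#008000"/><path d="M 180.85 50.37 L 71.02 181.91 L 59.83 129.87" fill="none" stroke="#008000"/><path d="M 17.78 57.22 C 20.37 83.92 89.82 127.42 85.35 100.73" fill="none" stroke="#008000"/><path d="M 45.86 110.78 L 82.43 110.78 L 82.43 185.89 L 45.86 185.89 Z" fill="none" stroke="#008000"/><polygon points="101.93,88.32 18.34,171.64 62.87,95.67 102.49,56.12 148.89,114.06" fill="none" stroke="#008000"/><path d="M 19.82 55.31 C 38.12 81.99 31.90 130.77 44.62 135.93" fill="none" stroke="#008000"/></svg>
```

viewBox `0 0 186.65 241.89` with mm width/height → 1 unit = 1 mm. Flip: y_m = 241.89 − y_svg.

**Shape 1** — `<path>` quadratic bezier, stroke `#008000` → cut (S759, F1162). Control points (SVG): P0=(51.63,89.07), P1=(94.25,33.07), P2=(161.79,18.67); sampled at t=k/4. Machine vertices: (51.63,152.82) → (74.50,178.22) → (100.48,198.42) → (129.58,213.42) → (161.79,223.22). Open path.

**Shape 2** — `<path>` closed polygon, stroke `#008000` → cut (S759, F1162). Machine vertices: (37.09,215.62) → (52.14,146.29) → (135.05,194.50) → (37.09,215.62). Closed: final G1 returns to the first vertex.

**Shape 3** — `<path>` open polyline, stroke `#008000` → cut (S759, F1162). Machine vertices: (180.85,191.52) → (71.02,59.98) → (59.83,112.02). Open path.

**Shape 4** — `<path>` cubic bezier, stroke `#008000` → cut (S759, F1162). Control points (SVG): P0=(17.78,57.22), P1=(20.37,83.92), P2=(89.82,127.42), P3=(85.35,100.73); sampled at t=k/4. Machine vertices: (17.78,184.67) → (30.06,162.85) → (54.21,142.89) → (77.04,132.94) → (85.35,141.16). Open path.

**Shape 5** — `<path>` rectangle, stroke `#008000` → cut (S759, F1162). Machine vertices: (45.86,131.11) → (82.43,131.11) → (82.43,56.00) → (45.86,56.00) → (45.86,131.11). Closed: final G1 returns to the first vertex.

**Shape 6** — `<polygon>` closed polygon, stroke `#008000` → cut (S759, F1162). Machine vertices: (101.93,153.57) → (18.34,70.25) → (62.87,146.22) → (102.49,185.77) → (148.89,127.83) → (101.93,153.57). Closed: final G1 returns to the first vertex.

**Shape 7** — `<path>` cubic bezier, stroke `#008000` → cut (S759, F1162). Control points (SVG): P0=(19.82,55.31), P1=(38.12,81.99), P2=(31.90,130.77), P3=(44.62,135.93); sampled at t=k/4. Machine vertices: (19.82,186.58) → (29.63,163.45) → (34.31,138.20) → (37.95,116.98) → (44.62,105.96). Open path.

; LightBurn 1.5.06
; GRBL device profile, absolute coords
G21
G90
G00 X51.63 Y152.82
M3 S759
G1 X74.50 Y178.22 F1162
G1 X100.48 Y198.42
G1 X129.58 Y213.42
G1 X161.79 Y223.22
G00 X37.09 Y215.62
M3 S759
G1 X52.14 Y146.29 F1162
G1 X135.05 Y194.50
G1 X37.09 Y215.62
G00 X180.85 Y191.52
M3 S759
G1 X71.02 Y59.98 F1162
G1 X59.83 Y112.02
G00 X17.78 Y184.67
M3 S759
G1 X30.06 Y162.85 F1162
G1 X54.21 Y142.89
G1 X77.04 Y132.94
G1 X85.35 Y141.16
G00 X45.86 Y131.11
M3 S759
G1 X82.43 Y131.11 F1162
G1 X82.43 Y56.00
G1 X45.86 Y56.00
G1 X45.86 Y131.11
G00 X101.93 Y153.57
M3 S759
G1 X18.34 Y70.25 F1162
G1 X62.87 Y146.22
G1 X102.49 Y185.77
G1 X148.89 Y127.83
G1 X101.93 Y153.57
G00 X19.82 Y186.58
M3 S759
G1 X29.63 Y163.45 F1162
G1 X34.31 Y138.20
G1 X37.95 Y116.98
G1 X44.62 Y105.96
M5
G00 X0.00 Y0.00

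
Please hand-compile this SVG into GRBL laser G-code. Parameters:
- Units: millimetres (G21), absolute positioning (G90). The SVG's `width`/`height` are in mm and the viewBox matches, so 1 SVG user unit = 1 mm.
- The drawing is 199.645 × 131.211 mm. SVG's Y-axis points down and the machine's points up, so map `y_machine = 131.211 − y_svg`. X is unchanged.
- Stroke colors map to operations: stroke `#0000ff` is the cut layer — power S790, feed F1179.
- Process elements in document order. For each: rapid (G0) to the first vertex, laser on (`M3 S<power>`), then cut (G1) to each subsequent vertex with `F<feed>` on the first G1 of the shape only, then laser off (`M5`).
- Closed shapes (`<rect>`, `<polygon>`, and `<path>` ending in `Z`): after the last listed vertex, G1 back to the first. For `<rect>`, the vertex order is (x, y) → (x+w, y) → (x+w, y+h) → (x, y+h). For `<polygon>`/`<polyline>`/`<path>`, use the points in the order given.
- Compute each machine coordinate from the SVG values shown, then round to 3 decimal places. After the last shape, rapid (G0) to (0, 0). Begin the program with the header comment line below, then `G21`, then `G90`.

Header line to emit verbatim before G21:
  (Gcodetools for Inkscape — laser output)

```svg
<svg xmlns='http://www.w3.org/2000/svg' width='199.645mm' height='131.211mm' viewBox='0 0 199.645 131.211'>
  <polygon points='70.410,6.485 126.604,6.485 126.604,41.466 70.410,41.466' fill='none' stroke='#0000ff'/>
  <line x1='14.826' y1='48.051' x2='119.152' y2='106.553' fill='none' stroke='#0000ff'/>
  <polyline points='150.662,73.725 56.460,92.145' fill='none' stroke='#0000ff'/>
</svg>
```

1 u = 1 mm; y_m = 131.211 − y.

[1] `<polygon>` rectangle, #0000ff→cut S790 F1179: (70.410,124.726) → (126.604,124.726) → (126.604,89.745) → (70.410,89.745) → (70.410,124.726) (closed)

[2] `<line>` line segment, #0000ff→cut S790 F1179: (14.826,83.160) → (119.152,24.658)

[3] `<polyline>` line segment, #0000ff→cut S790 F1179: (150.662,57.486) → (56.460,39.066)

(Gcodetools for Inkscape — laser output)
G21
G90
G0 X70.410 Y124.726
M3 S790
G1 X126.604 Y124.726 F1179
G1 X126.604 Y89.745
G1 X70.410 Y89.745
G1 X70.410 Y124.726
M5
G0 X14.826 Y83.160
M3 S790
G1 X119.152 Y24.658 F1179
M5
G0 X150.662 Y57.486
M3 S790
G1 X56.460 Y39.066 F1179
M5
G0 X0.000 Y0.000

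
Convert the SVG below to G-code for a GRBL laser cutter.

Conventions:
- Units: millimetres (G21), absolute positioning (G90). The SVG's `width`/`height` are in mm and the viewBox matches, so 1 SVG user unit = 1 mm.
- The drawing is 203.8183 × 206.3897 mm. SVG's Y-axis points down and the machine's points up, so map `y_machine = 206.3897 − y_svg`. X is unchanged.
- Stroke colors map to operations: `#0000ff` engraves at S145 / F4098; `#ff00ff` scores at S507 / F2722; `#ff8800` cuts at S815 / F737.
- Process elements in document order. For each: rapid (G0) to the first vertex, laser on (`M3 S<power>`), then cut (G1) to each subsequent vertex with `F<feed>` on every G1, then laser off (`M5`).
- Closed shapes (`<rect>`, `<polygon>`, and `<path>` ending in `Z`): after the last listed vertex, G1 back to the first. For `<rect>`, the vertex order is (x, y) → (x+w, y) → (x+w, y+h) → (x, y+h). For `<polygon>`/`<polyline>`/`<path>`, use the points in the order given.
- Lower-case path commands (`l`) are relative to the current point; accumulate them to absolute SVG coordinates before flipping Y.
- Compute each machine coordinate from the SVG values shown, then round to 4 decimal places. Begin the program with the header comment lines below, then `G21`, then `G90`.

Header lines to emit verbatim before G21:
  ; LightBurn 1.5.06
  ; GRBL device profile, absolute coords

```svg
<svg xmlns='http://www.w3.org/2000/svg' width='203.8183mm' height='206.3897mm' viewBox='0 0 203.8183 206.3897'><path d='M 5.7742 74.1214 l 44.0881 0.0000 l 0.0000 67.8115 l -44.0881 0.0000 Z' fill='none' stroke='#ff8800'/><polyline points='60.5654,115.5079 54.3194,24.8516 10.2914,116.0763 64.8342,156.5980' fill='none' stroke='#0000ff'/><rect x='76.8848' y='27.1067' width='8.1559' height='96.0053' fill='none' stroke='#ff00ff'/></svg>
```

viewBox `0 0 203.8183 206.3897` with mm width/height → 1 unit = 1 mm. Flip: y_m = 206.3897 − y_svg.

**Shape 1** — `<path>` rectangle, stroke `#ff8800` → cut (S815, F737). Machine vertices: (5.7742,132.2683) → (49.8623,132.2683) → (49.8623,64.4568) → (5.7742,64.4568) → (5.7742,132.2683). Closed: final G1 returns to the first vertex.

**Shape 2** — `<polyline>` open polyline, stroke `#0000ff` → engrave (S145, F4098). Machine vertices: (60.5654,90.8818) → (54.3194,181.5381) → (10.2914,90.3134) → (64.8342,49.7917). Open path.

**Shape 3** — `<rect>` rectangle, stroke `#ff00ff` → score (S507, F2722). Machine vertices: (76.8848,179.2830) → (85.0407,179.2830) → (85.0407,83.2777) → (76.8848,83.2777) → (76.8848,179.2830). Closed: final G1 returns to the first vertex.

; LightBurn 1.5.06
; GRBL device profile, absolute coords
G21
G90
G0 X5.7742 Y132.2683
M3 S815
G1 X49.8623 Y132.2683 F737
G1 X49.8623 Y64.4568 F737
G1 X5.7742 Y64.4568 F737
G1 X5.7742 Y132.2683 F737
M5
G0 X60.5654 Y90.8818
M3 S145
G1 X54.3194 Y181.5381 F4098
G1 X10.2914 Y90.3134 F4098
G1 X64.8342 Y49.7917 F4098
M5
G0 X76.8848 Y179.2830
M3 S507
G1 X85.0407 Y179.2830 F2722
G1 X85.0407 Y83.2777 F2722
G1 X76.8848 Y83.2777 F2722
G1 X76.8848 Y179.2830 F2722
M5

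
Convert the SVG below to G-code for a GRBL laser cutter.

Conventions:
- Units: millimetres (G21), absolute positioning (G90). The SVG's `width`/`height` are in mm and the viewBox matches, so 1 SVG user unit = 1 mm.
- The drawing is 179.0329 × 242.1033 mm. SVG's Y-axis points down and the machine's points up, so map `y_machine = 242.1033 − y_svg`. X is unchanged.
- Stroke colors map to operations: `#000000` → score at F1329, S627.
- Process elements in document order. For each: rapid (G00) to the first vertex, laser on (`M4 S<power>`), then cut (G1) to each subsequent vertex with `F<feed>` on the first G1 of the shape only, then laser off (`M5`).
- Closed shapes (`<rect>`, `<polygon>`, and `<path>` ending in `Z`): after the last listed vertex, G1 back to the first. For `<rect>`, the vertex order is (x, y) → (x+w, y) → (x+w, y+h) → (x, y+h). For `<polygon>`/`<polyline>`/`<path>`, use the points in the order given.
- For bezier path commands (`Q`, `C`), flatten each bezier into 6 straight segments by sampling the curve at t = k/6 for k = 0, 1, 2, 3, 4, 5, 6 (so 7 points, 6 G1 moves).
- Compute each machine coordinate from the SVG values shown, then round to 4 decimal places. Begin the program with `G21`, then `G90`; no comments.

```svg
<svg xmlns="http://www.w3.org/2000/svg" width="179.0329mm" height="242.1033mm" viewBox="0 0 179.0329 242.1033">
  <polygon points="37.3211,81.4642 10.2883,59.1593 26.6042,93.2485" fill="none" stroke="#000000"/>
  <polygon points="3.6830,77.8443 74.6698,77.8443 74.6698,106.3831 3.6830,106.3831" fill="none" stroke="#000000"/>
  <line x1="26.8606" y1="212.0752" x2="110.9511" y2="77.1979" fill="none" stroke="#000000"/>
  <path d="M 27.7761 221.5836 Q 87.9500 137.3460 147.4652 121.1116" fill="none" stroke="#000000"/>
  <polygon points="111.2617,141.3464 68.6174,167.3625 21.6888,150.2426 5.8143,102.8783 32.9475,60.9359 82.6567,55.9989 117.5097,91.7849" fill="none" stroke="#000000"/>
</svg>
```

1 u = 1 mm; y_m = 242.1033 − y.

[1] `<polygon>` closed polygon, #000000→score S627 F1329: (37.3211,160.6391) → (10.2883,182.9440) → (26.6042,148.8548) → (37.3211,160.6391) (closed)

[2] `<polygon>` rectangle, #000000→score S627 F1329: (3.6830,164.2590) → (74.6698,164.2590) → (74.6698,135.7202) → (3.6830,135.7202) → (3.6830,164.2590) (closed)

[3] `<line>` line segment, #000000→score S627 F1329: (26.8606,30.0281) → (110.9511,164.9054)

[4] `<path>` quadratic bezier, #000000→score S627 F1329: (27.7761,20.5197) → (47.8158,46.7099) → (67.8188,69.1222) → (87.7853,87.7565) → (107.7152,102.6129) → (127.6085,113.6913) → (147.4652,120.9917)

[5] `<polygon>` regular polygon, #000000→score S627 F1329: (111.2617,100.7569) → (68.6174,74.7408) → (21.6888,91.8607) → (5.8143,139.2250) → (32.9475,181.1674) → (82.6567,186.1044) → (117.5097,150.3184) → (111.2617,100.7569) (closed)

G21
G90
G00 X37.3211 Y160.6391
M4 S627
G1 X10.2883 Y182.9440 F1329
G1 X26.6042 Y148.8548
G1 X37.3211 Y160.6391
M5
G00 X3.6830 Y164.2590
M4 S627
G1 X74.6698 Y164.2590 F1329
G1 X74.6698 Y135.7202
G1 X3.6830 Y135.7202
G1 X3.6830 Y164.2590
M5
G00 X26.8606 Y30.0281
M4 S627
G1 X110.9511 Y164.9054 F1329
M5
G00 X27.7761 Y20.5197
M4 S627
G1 X47.8158 Y46.7099 F1329
G1 X67.8188 Y69.1222
G1 X87.7853 Y87.7565
G1 X107.7152 Y102.6129
G1 X127.6085 Y113.6913
G1 X147.4652 Y120.9917
M5
G00 X111.2617 Y100.7569
M4 S627
G1 X68.6174 Y74.7408 F1329
G1 X21.6888 Y91.8607
G1 X5.8143 Y139.2250
G1 X32.9475 Y181.1674
G1 X82.6567 Y186.1044
G1 X117.5097 Y150.3184
G1 X111.2617 Y100.7569
M5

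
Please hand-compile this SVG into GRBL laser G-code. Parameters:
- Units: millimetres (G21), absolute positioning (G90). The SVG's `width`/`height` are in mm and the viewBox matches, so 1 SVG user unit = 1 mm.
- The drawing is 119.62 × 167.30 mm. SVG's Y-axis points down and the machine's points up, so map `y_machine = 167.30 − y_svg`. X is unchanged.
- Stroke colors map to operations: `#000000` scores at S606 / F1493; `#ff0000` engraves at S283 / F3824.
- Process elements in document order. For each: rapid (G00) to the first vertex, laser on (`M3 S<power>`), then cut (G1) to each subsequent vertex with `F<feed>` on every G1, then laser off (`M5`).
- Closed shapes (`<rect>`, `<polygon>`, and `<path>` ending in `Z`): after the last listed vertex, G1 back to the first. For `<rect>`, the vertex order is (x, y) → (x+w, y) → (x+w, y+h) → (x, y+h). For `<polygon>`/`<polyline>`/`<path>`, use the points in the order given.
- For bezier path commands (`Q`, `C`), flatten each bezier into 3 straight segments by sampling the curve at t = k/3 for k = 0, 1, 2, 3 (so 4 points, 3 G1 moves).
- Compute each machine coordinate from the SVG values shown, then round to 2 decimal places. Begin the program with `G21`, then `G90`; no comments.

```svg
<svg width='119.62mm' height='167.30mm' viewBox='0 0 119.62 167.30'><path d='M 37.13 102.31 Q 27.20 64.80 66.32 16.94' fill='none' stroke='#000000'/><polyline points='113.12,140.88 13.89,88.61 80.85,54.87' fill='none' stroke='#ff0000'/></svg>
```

viewBox `0 0 119.62 167.30` with mm width/height → 1 unit = 1 mm. Flip: y_m = 167.30 − y_svg.

**Shape 1** — `<path>` quadratic bezier, stroke `#000000` → score (S606, F1493). Control points (SVG): P0=(37.13,102.31), P1=(27.20,64.80), P2=(66.32,16.94); sampled at t=k/3. Machine vertices: (37.13,64.99) → (35.96,91.15) → (45.69,119.60) → (66.32,150.36). Open path.

**Shape 2** — `<polyline>` open polyline, stroke `#ff0000` → engrave (S283, F3824). Machine vertices: (113.12,26.42) → (13.89,78.69) → (80.85,112.43). Open path.

G21
G90
G00 X37.13 Y64.99
M3 S606
G1 X35.96 Y91.15 F1493
G1 X45.69 Y119.60 F1493
G1 X66.32 Y150.36 F1493
M5
G00 X113.12 Y26.42
M3 S283
G1 X13.89 Y78.69 F3824
G1 X80.85 Y112.43 F3824
M5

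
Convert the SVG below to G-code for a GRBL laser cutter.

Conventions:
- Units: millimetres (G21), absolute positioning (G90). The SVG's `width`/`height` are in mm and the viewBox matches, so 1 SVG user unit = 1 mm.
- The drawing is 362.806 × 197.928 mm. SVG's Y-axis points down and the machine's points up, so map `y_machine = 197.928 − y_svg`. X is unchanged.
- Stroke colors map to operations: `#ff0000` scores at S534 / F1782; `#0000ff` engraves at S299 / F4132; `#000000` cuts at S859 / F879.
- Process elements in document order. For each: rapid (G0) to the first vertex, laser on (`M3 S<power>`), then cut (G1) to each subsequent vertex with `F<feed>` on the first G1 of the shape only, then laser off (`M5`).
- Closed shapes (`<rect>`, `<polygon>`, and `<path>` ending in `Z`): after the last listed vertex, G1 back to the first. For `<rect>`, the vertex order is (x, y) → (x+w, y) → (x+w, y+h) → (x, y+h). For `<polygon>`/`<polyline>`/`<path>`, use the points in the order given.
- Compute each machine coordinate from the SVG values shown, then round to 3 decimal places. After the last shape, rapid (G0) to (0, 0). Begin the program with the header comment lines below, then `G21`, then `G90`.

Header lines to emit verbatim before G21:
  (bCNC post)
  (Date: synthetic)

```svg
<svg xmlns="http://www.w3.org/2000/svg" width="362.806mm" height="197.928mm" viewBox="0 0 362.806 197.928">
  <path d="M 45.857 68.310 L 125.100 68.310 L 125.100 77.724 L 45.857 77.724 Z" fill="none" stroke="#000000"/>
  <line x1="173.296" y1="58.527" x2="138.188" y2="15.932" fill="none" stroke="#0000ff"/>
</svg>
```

Since the viewBox matches the mm dimensions, user units are millimetres directly. The only transform is the Y-flip y_m = 197.928 − y_svg.

Shape 1 is a rectangle drawn with `<path>`. Its stroke #000000 means cut at S859, F879. After flipping Y the toolpath is (45.857,129.618) → (125.100,129.618) → (125.100,120.204) → (45.857,120.204) → (45.857,129.618), returning to the start.

Shape 2 is a line segment drawn with `<line>`. Its stroke #0000ff means engrave at S299, F4132. After flipping Y the toolpath is (173.296,139.401) → (138.188,181.996).

(bCNC post)
(Date: synthetic)
G21
G90
G0 X45.857 Y129.618
M3 S859
G1 X125.100 Y129.618 F879
G1 X125.100 Y120.204
G1 X45.857 Y120.204
G1 X45.857 Y129.618
M5
G0 X173.296 Y139.401
M3 S299
G1 X138.188 Y181.996 F4132
M5
G0 X0.000 Y0.000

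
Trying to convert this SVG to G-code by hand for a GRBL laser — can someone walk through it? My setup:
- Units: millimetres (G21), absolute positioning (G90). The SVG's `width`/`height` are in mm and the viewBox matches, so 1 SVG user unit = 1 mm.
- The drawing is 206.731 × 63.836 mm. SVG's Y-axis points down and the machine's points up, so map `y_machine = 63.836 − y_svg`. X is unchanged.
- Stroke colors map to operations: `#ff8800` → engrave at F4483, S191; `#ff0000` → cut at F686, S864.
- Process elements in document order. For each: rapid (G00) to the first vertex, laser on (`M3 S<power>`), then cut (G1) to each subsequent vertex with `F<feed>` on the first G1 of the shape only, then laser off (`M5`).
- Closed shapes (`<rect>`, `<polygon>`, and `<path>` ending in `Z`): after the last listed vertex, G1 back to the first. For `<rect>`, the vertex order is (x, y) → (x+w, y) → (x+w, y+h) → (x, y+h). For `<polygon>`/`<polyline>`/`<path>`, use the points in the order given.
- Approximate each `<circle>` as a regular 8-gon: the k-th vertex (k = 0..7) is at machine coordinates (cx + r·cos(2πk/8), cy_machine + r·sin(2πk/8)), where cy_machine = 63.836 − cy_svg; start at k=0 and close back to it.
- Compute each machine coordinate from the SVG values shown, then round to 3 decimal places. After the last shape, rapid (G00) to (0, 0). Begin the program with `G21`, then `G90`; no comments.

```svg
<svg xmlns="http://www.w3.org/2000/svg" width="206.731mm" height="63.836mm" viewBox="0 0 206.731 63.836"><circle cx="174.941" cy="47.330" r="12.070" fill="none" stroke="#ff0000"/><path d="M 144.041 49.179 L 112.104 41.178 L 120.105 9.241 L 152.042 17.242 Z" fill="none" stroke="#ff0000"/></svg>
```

Since the viewBox matches the mm dimensions, user units are millimetres directly. The only transform is the Y-flip y_m = 63.836 − y_svg.

Shape 1 is a circle drawn with `<circle>`. Its stroke #ff0000 means cut at S864, F686. After flipping Y the toolpath is (187.011,16.506) → (183.476,25.041) → (174.941,28.576) → (166.406,25.041) → (162.871,16.506) → (166.406,7.971) → (174.941,4.436) → (183.476,7.971) → (187.011,16.506), returning to the start.

Shape 2 is a regular polygon drawn with `<path>`. Its stroke #ff0000 means cut at S864, F686. After flipping Y the toolpath is (144.041,14.657) → (112.104,22.658) → (120.105,54.595) → (152.042,46.594) → (144.041,14.657), returning to the start.

G21
G90
G00 X187.011 Y16.506
M3 S864
G1 X183.476 Y25.041 F686
G1 X174.941 Y28.576
G1 X166.406 Y25.041
G1 X162.871 Y16.506
G1 X166.406 Y7.971
G1 X174.941 Y4.436
G1 X183.476 Y7.971
G1 X187.011 Y16.506
M5
G00 X144.041 Y14.657
M3 S864
G1 X112.104 Y22.658 F686
G1 X120.105 Y54.595
G1 X152.042 Y46.594
G1 X144.041 Y14.657
M5
G00 X0.000 Y0.000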